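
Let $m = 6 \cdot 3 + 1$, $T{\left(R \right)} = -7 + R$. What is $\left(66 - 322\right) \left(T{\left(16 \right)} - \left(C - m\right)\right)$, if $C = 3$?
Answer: $-6400$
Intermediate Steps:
$m = 19$ ($m = 18 + 1 = 19$)
$\left(66 - 322\right) \left(T{\left(16 \right)} - \left(C - m\right)\right) = \left(66 - 322\right) \left(\left(-7 + 16\right) + \left(19 - 3\right)\right) = - 256 \left(9 + \left(19 - 3\right)\right) = - 256 \left(9 + 16\right) = \left(-256\right) 25 = -6400$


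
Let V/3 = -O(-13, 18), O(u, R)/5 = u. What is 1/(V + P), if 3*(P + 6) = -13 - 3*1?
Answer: 3/551 ≈ 0.0054446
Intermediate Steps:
O(u, R) = 5*u
V = 195 (V = 3*(-5*(-13)) = 3*(-1*(-65)) = 3*65 = 195)
P = -34/3 (P = -6 + (-13 - 3*1)/3 = -6 + (-13 - 3)/3 = -6 + (⅓)*(-16) = -6 - 16/3 = -34/3 ≈ -11.333)
1/(V + P) = 1/(195 - 34/3) = 1/(551/3) = 3/551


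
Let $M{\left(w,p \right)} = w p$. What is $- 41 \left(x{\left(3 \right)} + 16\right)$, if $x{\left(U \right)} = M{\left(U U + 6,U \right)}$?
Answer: $-2501$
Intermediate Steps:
$M{\left(w,p \right)} = p w$
$x{\left(U \right)} = U \left(6 + U^{2}\right)$ ($x{\left(U \right)} = U \left(U U + 6\right) = U \left(U^{2} + 6\right) = U \left(6 + U^{2}\right)$)
$- 41 \left(x{\left(3 \right)} + 16\right) = - 41 \left(3 \left(6 + 3^{2}\right) + 16\right) = - 41 \left(3 \left(6 + 9\right) + 16\right) = - 41 \left(3 \cdot 15 + 16\right) = - 41 \left(45 + 16\right) = \left(-41\right) 61 = -2501$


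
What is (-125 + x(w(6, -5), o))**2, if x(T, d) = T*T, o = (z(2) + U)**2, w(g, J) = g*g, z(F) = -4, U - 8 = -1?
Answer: 1371241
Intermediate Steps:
U = 7 (U = 8 - 1 = 7)
w(g, J) = g**2
o = 9 (o = (-4 + 7)**2 = 3**2 = 9)
x(T, d) = T**2
(-125 + x(w(6, -5), o))**2 = (-125 + (6**2)**2)**2 = (-125 + 36**2)**2 = (-125 + 1296)**2 = 1171**2 = 1371241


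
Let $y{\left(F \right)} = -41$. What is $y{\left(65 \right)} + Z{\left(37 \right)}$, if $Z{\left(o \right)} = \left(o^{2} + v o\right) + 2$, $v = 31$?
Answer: $2477$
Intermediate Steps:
$Z{\left(o \right)} = 2 + o^{2} + 31 o$ ($Z{\left(o \right)} = \left(o^{2} + 31 o\right) + 2 = 2 + o^{2} + 31 o$)
$y{\left(65 \right)} + Z{\left(37 \right)} = -41 + \left(2 + 37^{2} + 31 \cdot 37\right) = -41 + \left(2 + 1369 + 1147\right) = -41 + 2518 = 2477$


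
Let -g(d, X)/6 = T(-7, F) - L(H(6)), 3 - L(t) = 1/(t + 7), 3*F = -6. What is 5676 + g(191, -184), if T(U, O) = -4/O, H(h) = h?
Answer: 73860/13 ≈ 5681.5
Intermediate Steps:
F = -2 (F = (⅓)*(-6) = -2)
L(t) = 3 - 1/(7 + t) (L(t) = 3 - 1/(t + 7) = 3 - 1/(7 + t))
g(d, X) = 72/13 (g(d, X) = -6*(-4/(-2) - (20 + 3*6)/(7 + 6)) = -6*(-4*(-½) - (20 + 18)/13) = -6*(2 - 38/13) = -6*(-12/13) = 72/13)
5676 + g(191, -184) = 5676 + 72/13 = 73860/13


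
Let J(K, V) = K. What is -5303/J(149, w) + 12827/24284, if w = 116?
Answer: -126866829/3618316 ≈ -35.062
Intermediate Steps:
-5303/J(149, w) + 12827/24284 = -5303/149 + 12827/24284 = -126866829/3618316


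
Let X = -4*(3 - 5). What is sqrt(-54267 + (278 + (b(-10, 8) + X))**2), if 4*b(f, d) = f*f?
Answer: sqrt(42454) ≈ 206.04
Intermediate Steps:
b(f, d) = f**2/4 (b(f, d) = (f*f)/4 = f**2/4)
X = 8 (X = -4*(-2) = 8)
sqrt(-54267 + (278 + (b(-10, 8) + X))**2) = sqrt(-54267 + (278 + ((1/4)*(-10)**2 + 8))**2) = sqrt(-54267 + (278 + ((1/4)*100 + 8))**2) = sqrt(-54267 + (278 + (25 + 8))**2) = sqrt(-54267 + (278 + 33)**2) = sqrt(-54267 + 311**2) = sqrt(-54267 + 96721) = sqrt(42454)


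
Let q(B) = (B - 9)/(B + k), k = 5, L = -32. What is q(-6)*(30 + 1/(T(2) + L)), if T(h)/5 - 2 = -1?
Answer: 4045/9 ≈ 449.44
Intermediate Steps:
T(h) = 5 (T(h) = 10 + 5*(-1) = 10 - 5 = 5)
q(B) = (-9 + B)/(5 + B) (q(B) = (B - 9)/(B + 5) = (-9 + B)/(5 + B))
q(-6)*(30 + 1/(T(2) + L)) = ((-9 - 6)/(5 - 6))*(30 + 1/(5 - 32)) = (-15/(-1))*(30 + 1/(-27)) = (-1*(-15))*(30 - 1/27) = 15*(809/27) = 4045/9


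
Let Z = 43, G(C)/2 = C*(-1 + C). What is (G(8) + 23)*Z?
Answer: 5805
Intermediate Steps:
G(C) = 2*C*(-1 + C) (G(C) = 2*(C*(-1 + C)) = 2*C*(-1 + C))
(G(8) + 23)*Z = (2*8*(-1 + 8) + 23)*43 = (2*8*7 + 23)*43 = (112 + 23)*43 = 135*43 = 5805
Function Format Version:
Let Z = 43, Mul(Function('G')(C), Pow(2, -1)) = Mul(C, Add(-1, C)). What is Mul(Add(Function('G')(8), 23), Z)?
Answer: 5805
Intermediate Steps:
Function('G')(C) = Mul(2, C, Add(-1, C)) (Function('G')(C) = Mul(2, Mul(C, Add(-1, C))) = Mul(2, C, Add(-1, C)))
Mul(Add(Function('G')(8), 23), Z) = Mul(Add(Mul(2, 8, Add(-1, 8)), 23), 43) = Mul(Add(Mul(2, 8, 7), 23), 43) = Mul(Add(112, 23), 43) = Mul(135, 43) = 5805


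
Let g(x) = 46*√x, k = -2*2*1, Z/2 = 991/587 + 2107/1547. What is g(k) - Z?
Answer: -791396/129727 + 92*I ≈ -6.1005 + 92.0*I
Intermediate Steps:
Z = 791396/129727 (Z = 2*(991/587 + 2107/1547) = 2*(991*(1/587) + 2107*(1/1547)) = 2*(991/587 + 301/221) = 2*(395698/129727) = 791396/129727 ≈ 6.1005)
k = -4 (k = -4*1 = -4)
g(k) - Z = 46*√(-4) - 1*791396/129727 = 46*(2*I) - 791396/129727 = 92*I - 791396/129727 = -791396/129727 + 92*I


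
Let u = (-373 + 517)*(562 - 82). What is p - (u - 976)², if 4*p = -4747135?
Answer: -18579166079/4 ≈ -4.6448e+9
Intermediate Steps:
p = -4747135/4 (p = (¼)*(-4747135) = -4747135/4 ≈ -1.1868e+6)
u = 69120 (u = 144*480 = 69120)
p - (u - 976)² = -4747135/4 - (69120 - 976)² = -4747135/4 - 1*68144² = -4747135/4 - 1*4643604736 = -4747135/4 - 4643604736 = -18579166079/4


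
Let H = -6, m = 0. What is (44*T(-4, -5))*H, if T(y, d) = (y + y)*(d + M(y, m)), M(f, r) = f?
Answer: -19008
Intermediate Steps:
T(y, d) = 2*y*(d + y) (T(y, d) = (y + y)*(d + y) = (2*y)*(d + y) = 2*y*(d + y))
(44*T(-4, -5))*H = (44*(2*(-4)*(-5 - 4)))*(-6) = (44*(2*(-4)*(-9)))*(-6) = (44*72)*(-6) = 3168*(-6) = -19008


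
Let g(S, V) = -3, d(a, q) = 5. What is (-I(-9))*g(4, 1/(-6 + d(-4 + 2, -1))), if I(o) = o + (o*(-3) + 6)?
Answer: 72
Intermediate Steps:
I(o) = 6 - 2*o (I(o) = o + (-3*o + 6) = o + (6 - 3*o) = 6 - 2*o)
(-I(-9))*g(4, 1/(-6 + d(-4 + 2, -1))) = -(6 - 2*(-9))*(-3) = -(6 + 18)*(-3) = -1*24*(-3) = -24*(-3) = 72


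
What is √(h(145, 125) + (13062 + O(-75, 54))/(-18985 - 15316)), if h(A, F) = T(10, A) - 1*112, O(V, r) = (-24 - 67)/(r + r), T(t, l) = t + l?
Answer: √16246658942817/617418 ≈ 6.5283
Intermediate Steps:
T(t, l) = l + t
O(V, r) = -91/(2*r) (O(V, r) = -91*1/(2*r) = -91/(2*r))
h(A, F) = -102 + A (h(A, F) = (A + 10) - 1*112 = (10 + A) - 112 = -102 + A)
√(h(145, 125) + (13062 + O(-75, 54))/(-18985 - 15316)) = √((-102 + 145) + (13062 - 91/2/54)/(-18985 - 15316)) = √(43 + (13062 - 91/2*1/54)/(-34301)) = √(43 + (13062 - 91/108)*(-1/34301)) = √(43 + (1410605/108)*(-1/34301)) = √(43 - 1410605/3704508) = √(157883239/3704508) = √16246658942817/617418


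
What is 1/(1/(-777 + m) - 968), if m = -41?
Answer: -818/791825 ≈ -0.0010331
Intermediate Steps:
1/(1/(-777 + m) - 968) = 1/(1/(-777 - 41) - 968) = 1/(1/(-818) - 968) = 1/(-1/818 - 968) = 1/(-791825/818) = -818/791825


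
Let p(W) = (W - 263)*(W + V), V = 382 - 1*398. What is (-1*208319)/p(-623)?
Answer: -208319/566154 ≈ -0.36795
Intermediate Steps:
V = -16 (V = 382 - 398 = -16)
p(W) = (-263 + W)*(-16 + W) (p(W) = (W - 263)*(W - 16) = (-263 + W)*(-16 + W))
(-1*208319)/p(-623) = (-1*208319)/(4208 + (-623)² - 279*(-623)) = -208319/(4208 + 388129 + 173817) = -208319/566154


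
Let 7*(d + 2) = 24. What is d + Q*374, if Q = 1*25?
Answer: 65460/7 ≈ 9351.4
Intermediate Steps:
Q = 25
d = 10/7 (d = -2 + (⅐)*24 = -2 + 24/7 = 10/7 ≈ 1.4286)
d + Q*374 = 10/7 + 25*374 = 10/7 + 9350 = 65460/7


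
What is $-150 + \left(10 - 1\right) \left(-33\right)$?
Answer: $-447$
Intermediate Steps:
$-150 + \left(10 - 1\right) \left(-33\right) = -150 + 9 \left(-33\right) = -150 - 297 = -447$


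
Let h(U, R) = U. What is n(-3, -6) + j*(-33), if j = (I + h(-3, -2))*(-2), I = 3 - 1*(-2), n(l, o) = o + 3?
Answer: 129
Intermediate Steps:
n(l, o) = 3 + o
I = 5 (I = 3 + 2 = 5)
j = -4 (j = (5 - 3)*(-2) = 2*(-2) = -4)
n(-3, -6) + j*(-33) = (3 - 6) - 4*(-33) = -3 + 132 = 129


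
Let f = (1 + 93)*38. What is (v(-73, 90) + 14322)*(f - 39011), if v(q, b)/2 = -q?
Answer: -512731452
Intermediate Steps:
v(q, b) = -2*q (v(q, b) = 2*(-q) = -2*q)
f = 3572 (f = 94*38 = 3572)
(v(-73, 90) + 14322)*(f - 39011) = (-2*(-73) + 14322)*(3572 - 39011) = (146 + 14322)*(-35439) = 14468*(-35439) = -512731452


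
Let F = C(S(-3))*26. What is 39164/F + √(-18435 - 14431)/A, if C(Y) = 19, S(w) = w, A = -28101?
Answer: 19582/247 - I*√32866/28101 ≈ 79.279 - 0.0064514*I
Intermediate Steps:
F = 494 (F = 19*26 = 494)
39164/F + √(-18435 - 14431)/A = 39164/494 + √(-18435 - 14431)/(-28101) = 39164*(1/494) + √(-32866)*(-1/28101) = 19582/247 + (I*√32866)*(-1/28101) = 19582/247 - I*√32866/28101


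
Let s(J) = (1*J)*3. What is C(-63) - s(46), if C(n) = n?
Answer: -201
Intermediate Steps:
s(J) = 3*J (s(J) = J*3 = 3*J)
C(-63) - s(46) = -63 - 3*46 = -63 - 1*138 = -63 - 138 = -201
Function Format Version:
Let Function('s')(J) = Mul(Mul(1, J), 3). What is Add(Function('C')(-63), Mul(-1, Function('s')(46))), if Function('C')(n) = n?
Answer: -201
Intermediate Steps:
Function('s')(J) = Mul(3, J) (Function('s')(J) = Mul(J, 3) = Mul(3, J))
Add(Function('C')(-63), Mul(-1, Function('s')(46))) = Add(-63, Mul(-1, Mul(3, 46))) = Add(-63, Mul(-1, 138)) = Add(-63, -138) = -201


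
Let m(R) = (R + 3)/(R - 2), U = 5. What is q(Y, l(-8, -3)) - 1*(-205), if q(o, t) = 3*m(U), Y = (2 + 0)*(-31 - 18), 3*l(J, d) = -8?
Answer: 213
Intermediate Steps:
l(J, d) = -8/3 (l(J, d) = (⅓)*(-8) = -8/3)
Y = -98 (Y = 2*(-49) = -98)
m(R) = (3 + R)/(-2 + R)
q(o, t) = 8 (q(o, t) = 3*((3 + 5)/(-2 + 5)) = 3*(8/3) = 8)
q(Y, l(-8, -3)) - 1*(-205) = 8 - 1*(-205) = 8 + 205 = 213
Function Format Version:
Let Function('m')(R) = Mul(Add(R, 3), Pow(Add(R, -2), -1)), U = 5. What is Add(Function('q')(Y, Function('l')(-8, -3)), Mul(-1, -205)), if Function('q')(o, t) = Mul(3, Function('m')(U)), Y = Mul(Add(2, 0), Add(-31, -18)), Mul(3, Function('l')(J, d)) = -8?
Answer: 213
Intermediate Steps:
Function('l')(J, d) = Rational(-8, 3) (Function('l')(J, d) = Mul(Rational(1, 3), -8) = Rational(-8, 3))
Y = -98 (Y = Mul(2, -49) = -98)
Function('m')(R) = Mul(Pow(Add(-2, R), -1), Add(3, R)) (Function('m')(R) = Mul(Add(3, R), Pow(Add(-2, R), -1)) = Mul(Pow(Add(-2, R), -1), Add(3, R)))
Function('q')(o, t) = 8 (Function('q')(o, t) = Mul(3, Mul(Pow(Add(-2, 5), -1), Add(3, 5))) = Mul(3, Mul(Pow(3, -1), 8)) = Mul(3, Mul(Rational(1, 3), 8)) = Mul(3, Rational(8, 3)) = 8)
Add(Function('q')(Y, Function('l')(-8, -3)), Mul(-1, -205)) = Add(8, Mul(-1, -205)) = Add(8, 205) = 213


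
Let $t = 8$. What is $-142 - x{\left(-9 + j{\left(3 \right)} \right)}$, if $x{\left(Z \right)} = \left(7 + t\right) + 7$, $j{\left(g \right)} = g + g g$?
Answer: $-164$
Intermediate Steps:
$j{\left(g \right)} = g + g^{2}$
$x{\left(Z \right)} = 22$ ($x{\left(Z \right)} = \left(7 + 8\right) + 7 = 15 + 7 = 22$)
$-142 - x{\left(-9 + j{\left(3 \right)} \right)} = -142 - 22 = -164$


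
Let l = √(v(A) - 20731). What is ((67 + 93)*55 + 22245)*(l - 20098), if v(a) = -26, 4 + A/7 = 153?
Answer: -623942410 + 31045*I*√20757 ≈ -6.2394e+8 + 4.4727e+6*I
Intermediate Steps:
A = 1043 (A = -28 + 7*153 = -28 + 1071 = 1043)
l = I*√20757 (l = √(-26 - 20731) = √(-20757) = I*√20757 ≈ 144.07*I)
((67 + 93)*55 + 22245)*(l - 20098) = ((67 + 93)*55 + 22245)*(I*√20757 - 20098) = (160*55 + 22245)*(-20098 + I*√20757) = (8800 + 22245)*(-20098 + I*√20757) = 31045*(-20098 + I*√20757) = -623942410 + 31045*I*√20757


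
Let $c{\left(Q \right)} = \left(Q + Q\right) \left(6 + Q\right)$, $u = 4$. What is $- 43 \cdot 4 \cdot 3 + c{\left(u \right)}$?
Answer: $-436$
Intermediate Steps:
$c{\left(Q \right)} = 2 Q \left(6 + Q\right)$
$- 43 \cdot 4 \cdot 3 + c{\left(u \right)} = - 43 \cdot 4 \cdot 3 + 2 \cdot 4 \left(6 + 4\right) = \left(-43\right) 12 + 2 \cdot 4 \cdot 10 = -516 + 80 = -436$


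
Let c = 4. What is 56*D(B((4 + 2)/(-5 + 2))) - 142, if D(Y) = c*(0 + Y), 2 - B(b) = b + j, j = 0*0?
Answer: 754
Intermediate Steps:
j = 0
B(b) = 2 - b (B(b) = 2 - (b + 0) = 2 - b)
D(Y) = 4*Y (D(Y) = 4*(0 + Y) = 4*Y)
56*D(B((4 + 2)/(-5 + 2))) - 142 = 56*(4*(2 - (4 + 2)/(-5 + 2))) - 142 = 56*(4*(2 - 6/(-3))) - 142 = 56*(4*(2 - 6*(-1)/3)) - 142 = 56*(4*(2 - 1*(-2))) - 142 = 56*(4*(2 + 2)) - 142 = 56*(4*4) - 142 = 56*16 - 142 = 896 - 142 = 754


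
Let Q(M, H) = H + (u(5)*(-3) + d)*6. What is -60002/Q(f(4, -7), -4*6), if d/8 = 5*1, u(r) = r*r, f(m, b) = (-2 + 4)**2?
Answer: 30001/117 ≈ 256.42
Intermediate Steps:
f(m, b) = 4 (f(m, b) = 2**2 = 4)
u(r) = r**2
d = 40 (d = 8*(5*1) = 8*5 = 40)
Q(M, H) = -210 + H (Q(M, H) = H + (5**2*(-3) + 40)*6 = H + (25*(-3) + 40)*6 = H + (-75 + 40)*6 = H - 35*6 = H - 210 = -210 + H)
-60002/Q(f(4, -7), -4*6) = -60002/(-210 - 4*6) = -60002/(-210 - 24) = -60002/(-234) = -60002*(-1/234) = 30001/117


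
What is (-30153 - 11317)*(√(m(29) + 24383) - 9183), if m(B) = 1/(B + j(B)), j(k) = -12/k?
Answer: 380819010 - 165880*√1047313834/829 ≈ 3.7434e+8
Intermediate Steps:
m(B) = 1/(B - 12/B)
(-30153 - 11317)*(√(m(29) + 24383) - 9183) = (-30153 - 11317)*(√(29/(-12 + 29²) + 24383) - 9183) = -41470*(√(29/(-12 + 841) + 24383) - 9183) = -41470*(√(29/829 + 24383) - 9183) = -41470*(√(20213536/829) - 9183) = -41470*(4*√1047313834/829 - 9183) = -41470*(-9183 + 4*√1047313834/829) = 380819010 - 165880*√1047313834/829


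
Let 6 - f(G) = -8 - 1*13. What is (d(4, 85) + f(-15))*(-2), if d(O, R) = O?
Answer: -62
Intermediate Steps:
f(G) = 27 (f(G) = 6 - (-8 - 1*13) = 6 - (-8 - 13) = 6 - 1*(-21) = 6 + 21 = 27)
(d(4, 85) + f(-15))*(-2) = (4 + 27)*(-2) = 31*(-2) = -62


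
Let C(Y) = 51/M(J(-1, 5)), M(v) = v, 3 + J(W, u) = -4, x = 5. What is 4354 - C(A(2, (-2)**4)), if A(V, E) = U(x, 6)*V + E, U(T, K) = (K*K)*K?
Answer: 30529/7 ≈ 4361.3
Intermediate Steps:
J(W, u) = -7 (J(W, u) = -3 - 4 = -7)
U(T, K) = K**3 (U(T, K) = K**2*K = K**3)
A(V, E) = E + 216*V (A(V, E) = 6**3*V + E = 216*V + E = E + 216*V)
C(Y) = -51/7 (C(Y) = 51/(-7) = 51*(-1/7) = -51/7)
4354 - C(A(2, (-2)**4)) = 4354 - 1*(-51/7) = 4354 + 51/7 = 30529/7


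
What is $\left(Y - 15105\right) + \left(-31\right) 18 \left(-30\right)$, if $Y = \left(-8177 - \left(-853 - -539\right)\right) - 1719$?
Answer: $-7947$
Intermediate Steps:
$Y = -9582$ ($Y = \left(-8177 - \left(-853 + 539\right)\right) - 1719 = \left(-8177 - -314\right) - 1719 = \left(-8177 + 314\right) - 1719 = -7863 - 1719 = -9582$)
$\left(Y - 15105\right) + \left(-31\right) 18 \left(-30\right) = \left(-9582 - 15105\right) + \left(-31\right) 18 \left(-30\right) = -24687 - -16740 = -24687 + 16740 = -7947$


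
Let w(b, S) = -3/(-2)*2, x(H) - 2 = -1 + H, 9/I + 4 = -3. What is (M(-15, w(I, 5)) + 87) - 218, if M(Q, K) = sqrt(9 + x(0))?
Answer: -131 + sqrt(10) ≈ -127.84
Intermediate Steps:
I = -9/7 (I = 9/(-4 - 3) = 9/(-7) = 9*(-1/7) = -9/7 ≈ -1.2857)
x(H) = 1 + H (x(H) = 2 + (-1 + H) = 1 + H)
w(b, S) = 3 (w(b, S) = -3*(-1/2)*2 = (3/2)*2 = 3)
M(Q, K) = sqrt(10) (M(Q, K) = sqrt(9 + (1 + 0)) = sqrt(9 + 1) = sqrt(10))
(M(-15, w(I, 5)) + 87) - 218 = (sqrt(10) + 87) - 218 = (87 + sqrt(10)) - 218 = -131 + sqrt(10)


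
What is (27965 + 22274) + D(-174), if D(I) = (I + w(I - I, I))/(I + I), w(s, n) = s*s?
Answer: 100479/2 ≈ 50240.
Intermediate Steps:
w(s, n) = s²
D(I) = ½ (D(I) = (I + (I - I)²)/(I + I) = (I + 0²)/((2*I)) = (I + 0)*(1/(2*I)) = I*(1/(2*I)) = ½)
(27965 + 22274) + D(-174) = (27965 + 22274) + ½ = 50239 + ½ = 100479/2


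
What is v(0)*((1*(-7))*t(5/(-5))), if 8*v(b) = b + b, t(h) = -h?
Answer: 0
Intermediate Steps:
v(b) = b/4 (v(b) = (b + b)/8 = (2*b)/8 = b/4)
v(0)*((1*(-7))*t(5/(-5))) = ((¼)*0)*((1*(-7))*(-5/(-5))) = 0*(-(-7)*5*(-⅕)) = 0*(-(-7)*(-1)) = 0*(-7*1) = 0*(-7) = 0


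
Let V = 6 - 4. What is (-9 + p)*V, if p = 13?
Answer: 8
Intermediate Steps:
V = 2
(-9 + p)*V = (-9 + 13)*2 = 4*2 = 8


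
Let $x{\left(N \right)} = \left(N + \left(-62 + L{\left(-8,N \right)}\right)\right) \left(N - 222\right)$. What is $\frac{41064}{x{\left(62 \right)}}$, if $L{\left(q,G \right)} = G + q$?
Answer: $- \frac{1711}{360} \approx -4.7528$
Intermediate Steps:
$x{\left(N \right)} = \left(-222 + N\right) \left(-70 + 2 N\right)$ ($x{\left(N \right)} = \left(N + \left(-62 + \left(N - 8\right)\right)\right) \left(N - 222\right) = \left(N + \left(-62 + \left(-8 + N\right)\right)\right) \left(-222 + N\right) = \left(N + \left(-70 + N\right)\right) \left(-222 + N\right) = \left(-70 + 2 N\right) \left(-222 + N\right) = \left(-222 + N\right) \left(-70 + 2 N\right)$)
$\frac{41064}{x{\left(62 \right)}} = \frac{41064}{15540 - 31868 + 2 \cdot 62^{2}} = \frac{41064}{15540 - 31868 + 2 \cdot 3844} = \frac{41064}{15540 - 31868 + 7688} = \frac{41064}{-8640} = 41064 \left(- \frac{1}{8640}\right) = - \frac{1711}{360}$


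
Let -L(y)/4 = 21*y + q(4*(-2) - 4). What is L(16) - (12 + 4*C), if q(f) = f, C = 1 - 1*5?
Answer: -1292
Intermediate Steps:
C = -4 (C = 1 - 5 = -4)
L(y) = 48 - 84*y (L(y) = -4*(21*y + (4*(-2) - 4)) = -4*(21*y + (-8 - 4)) = -4*(21*y - 12) = -4*(-12 + 21*y) = 48 - 84*y)
L(16) - (12 + 4*C) = (48 - 84*16) - (12 + 4*(-4)) = (48 - 1344) - (12 - 16) = -1296 - 1*(-4) = -1296 + 4 = -1292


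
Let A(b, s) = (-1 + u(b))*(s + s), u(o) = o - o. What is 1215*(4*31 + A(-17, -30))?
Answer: 223560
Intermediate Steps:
u(o) = 0
A(b, s) = -2*s (A(b, s) = (-1 + 0)*(s + s) = -2*s)
1215*(4*31 + A(-17, -30)) = 1215*(4*31 - 2*(-30)) = 1215*(124 + 60) = 1215*184 = 223560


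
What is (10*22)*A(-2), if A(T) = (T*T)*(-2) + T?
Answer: -2200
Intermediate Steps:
A(T) = T - 2*T² (A(T) = T²*(-2) + T = -2*T² + T = T - 2*T²)
(10*22)*A(-2) = (10*22)*(-2*(1 - 2*(-2))) = 220*(-2*(1 + 4)) = 220*(-2*5) = 220*(-10) = -2200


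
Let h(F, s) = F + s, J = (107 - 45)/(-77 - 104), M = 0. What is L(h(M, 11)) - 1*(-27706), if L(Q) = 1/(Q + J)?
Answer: 53445055/1929 ≈ 27706.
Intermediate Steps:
J = -62/181 (J = 62/(-181) = 62*(-1/181) = -62/181 ≈ -0.34254)
L(Q) = 1/(-62/181 + Q) (L(Q) = 1/(Q - 62/181) = 1/(-62/181 + Q))
L(h(M, 11)) - 1*(-27706) = 181/(-62 + 181*(0 + 11)) - 1*(-27706) = 181/(-62 + 181*11) + 27706 = 181/(-62 + 1991) + 27706 = 181/1929 + 27706 = 53445055/1929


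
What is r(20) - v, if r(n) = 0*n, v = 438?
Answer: -438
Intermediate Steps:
r(n) = 0
r(20) - v = 0 - 1*438 = 0 - 438 = -438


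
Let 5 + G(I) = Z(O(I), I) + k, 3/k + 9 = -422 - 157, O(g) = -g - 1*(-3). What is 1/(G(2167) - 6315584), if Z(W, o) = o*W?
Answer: -196/2156975493 ≈ -9.0868e-8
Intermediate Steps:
O(g) = 3 - g (O(g) = -g + 3 = 3 - g)
Z(W, o) = W*o
k = -1/196 (k = 3/(-9 + (-422 - 157)) = 3/(-9 - 579) = 3/(-588) = 3*(-1/588) = -1/196 ≈ -0.0051020)
G(I) = -981/196 + I*(3 - I) (G(I) = -5 + ((3 - I)*I - 1/196) = -5 + (I*(3 - I) - 1/196) = -5 + (-1/196 + I*(3 - I)) = -981/196 + I*(3 - I))
1/(G(2167) - 6315584) = 1/((-981/196 - 1*2167**2 + 3*2167) - 6315584) = 1/((-981/196 - 1*4695889 + 6501) - 6315584) = 1/((-981/196 - 4695889 + 6501) - 6315584) = 1/(-919121029/196 - 6315584) = 1/(-2156975493/196) = -196/2156975493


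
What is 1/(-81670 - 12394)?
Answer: -1/94064 ≈ -1.0631e-5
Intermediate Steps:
1/(-81670 - 12394) = 1/(-94064) = -1/94064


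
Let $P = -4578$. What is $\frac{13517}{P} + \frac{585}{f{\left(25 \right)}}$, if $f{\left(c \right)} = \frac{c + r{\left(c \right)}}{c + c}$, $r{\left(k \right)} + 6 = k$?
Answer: $\frac{2380567}{3597} \approx 661.82$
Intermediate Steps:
$r{\left(k \right)} = -6 + k$
$f{\left(c \right)} = \frac{-6 + 2 c}{2 c}$ ($f{\left(c \right)} = \frac{c + \left(-6 + c\right)}{c + c} = \frac{-6 + 2 c}{2 c}$)
$\frac{13517}{P} + \frac{585}{f{\left(25 \right)}} = \frac{13517}{-4578} + \frac{585}{\frac{1}{25} \left(-3 + 25\right)} = 13517 \left(- \frac{1}{4578}\right) + \frac{585}{\frac{1}{25} \cdot 22} = - \frac{1931}{654} + \frac{585}{\frac{22}{25}} = - \frac{1931}{654} + 585 \cdot \frac{25}{22} = - \frac{1931}{654} + \frac{14625}{22} = \frac{2380567}{3597}$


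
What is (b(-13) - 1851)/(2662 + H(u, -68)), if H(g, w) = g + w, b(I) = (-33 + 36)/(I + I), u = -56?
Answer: -16043/21996 ≈ -0.72936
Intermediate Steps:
b(I) = 3/(2*I) (b(I) = 3/((2*I)) = 3*(1/(2*I)) = 3/(2*I))
(b(-13) - 1851)/(2662 + H(u, -68)) = ((3/2)/(-13) - 1851)/(2662 + (-56 - 68)) = ((3/2)*(-1/13) - 1851)/(2662 - 124) = (-3/26 - 1851)/2538 = -48129/26*1/2538 = -16043/21996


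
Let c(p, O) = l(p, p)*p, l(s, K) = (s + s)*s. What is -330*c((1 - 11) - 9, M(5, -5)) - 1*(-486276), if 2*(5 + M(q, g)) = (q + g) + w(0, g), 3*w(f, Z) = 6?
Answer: 5013216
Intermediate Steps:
w(f, Z) = 2 (w(f, Z) = (⅓)*6 = 2)
l(s, K) = 2*s² (l(s, K) = (2*s)*s = 2*s²)
M(q, g) = -4 + g/2 + q/2 (M(q, g) = -5 + ((q + g) + 2)/2 = -5 + ((g + q) + 2)/2 = -5 + (2 + g + q)/2 = -5 + (1 + g/2 + q/2) = -4 + g/2 + q/2)
c(p, O) = 2*p³ (c(p, O) = (2*p²)*p = 2*p³)
-330*c((1 - 11) - 9, M(5, -5)) - 1*(-486276) = -660*((1 - 11) - 9)³ - 1*(-486276) = -660*(-10 - 9)³ + 486276 = -660*(-19)³ + 486276 = -660*(-6859) + 486276 = -330*(-13718) + 486276 = 4526940 + 486276 = 5013216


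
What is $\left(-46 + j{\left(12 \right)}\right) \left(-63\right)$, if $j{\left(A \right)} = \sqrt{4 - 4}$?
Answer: $2898$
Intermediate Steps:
$j{\left(A \right)} = 0$ ($j{\left(A \right)} = \sqrt{0} = 0$)
$\left(-46 + j{\left(12 \right)}\right) \left(-63\right) = \left(-46 + 0\right) \left(-63\right) = \left(-46\right) \left(-63\right) = 2898$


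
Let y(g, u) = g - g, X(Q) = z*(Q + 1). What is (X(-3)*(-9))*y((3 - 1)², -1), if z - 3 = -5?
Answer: 0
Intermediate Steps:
z = -2 (z = 3 - 5 = -2)
X(Q) = -2 - 2*Q (X(Q) = -2*(Q + 1) = -2*(1 + Q) = -2 - 2*Q)
y(g, u) = 0
(X(-3)*(-9))*y((3 - 1)², -1) = ((-2 - 2*(-3))*(-9))*0 = ((-2 + 6)*(-9))*0 = (4*(-9))*0 = -36*0 = 0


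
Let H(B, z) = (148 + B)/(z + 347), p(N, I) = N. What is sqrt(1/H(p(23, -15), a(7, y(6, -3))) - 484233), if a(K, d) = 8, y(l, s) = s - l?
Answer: 4*I*sqrt(98329142)/57 ≈ 695.87*I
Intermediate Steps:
H(B, z) = (148 + B)/(347 + z)
sqrt(1/H(p(23, -15), a(7, y(6, -3))) - 484233) = sqrt(1/((148 + 23)/(347 + 8)) - 484233) = sqrt(1/(171/355) - 484233) = sqrt(355/171 - 484233) = sqrt(-82803488/171) = 4*I*sqrt(98329142)/57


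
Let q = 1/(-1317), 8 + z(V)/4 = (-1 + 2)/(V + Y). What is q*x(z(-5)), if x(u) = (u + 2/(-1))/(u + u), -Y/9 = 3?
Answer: -91/225646 ≈ -0.00040329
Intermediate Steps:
Y = -27 (Y = -9*3 = -27)
z(V) = -32 + 4/(-27 + V) (z(V) = -32 + 4*((-1 + 2)/(V - 27)) = -32 + 4*(1/(-27 + V)) = -32 + 4/(-27 + V))
x(u) = (-2 + u)/(2*u) (x(u) = (u + 2*(-1))/((2*u)) = (u - 2)*(1/(2*u)) = (-2 + u)*(1/(2*u)) = (-2 + u)/(2*u))
q = -1/1317 ≈ -0.00075930
q*x(z(-5)) = -(-2 + 4*(217 - 8*(-5))/(-27 - 5))/(2634*(4*(217 - 8*(-5))/(-27 - 5))) = -(-2 + 4*(217 + 40)/(-32))/(2634*(4*(217 + 40)/(-32))) = -(-2 + 4*(-1/32)*257)/(2634*(4*(-1/32)*257)) = -(-2 - 257/8)/(2634*(-257/8)) = -(-8)*(-273)/(2634*257*8) = -1/1317*273/514 = -91/225646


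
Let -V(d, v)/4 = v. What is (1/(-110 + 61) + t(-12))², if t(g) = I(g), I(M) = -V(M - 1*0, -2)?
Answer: 154449/2401 ≈ 64.327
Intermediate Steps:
V(d, v) = -4*v
I(M) = -8 (I(M) = -(-4)*(-2) = -1*8 = -8)
t(g) = -8
(1/(-110 + 61) + t(-12))² = (1/(-110 + 61) - 8)² = (1/(-49) - 8)² = (-1/49 - 8)² = (-393/49)² = 154449/2401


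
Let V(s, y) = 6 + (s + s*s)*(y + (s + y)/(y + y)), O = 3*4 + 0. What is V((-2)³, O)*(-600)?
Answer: -412400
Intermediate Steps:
O = 12 (O = 12 + 0 = 12)
V(s, y) = 6 + (s + s²)*(y + (s + y)/(2*y)) (V(s, y) = 6 + (s + s²)*(y + (s + y)/((2*y))) = 6 + (s + s²)*(y + (s + y)*(1/(2*y))) = 6 + (s + s²)*(y + (s + y)/(2*y)))
V((-2)³, O)*(-600) = ((½)*(((-2)³)² + ((-2)³)³ + 12*(12 + (-2)³ + ((-2)³)² + 2*(-2)³*12 + 2*12*((-2)³)²))/12)*(-600) = ((½)*(1/12)*((-8)² + (-8)³ + 12*(12 - 8 + (-8)² + 2*(-8)*12 + 2*12*(-8)²)))*(-600) = ((½)*(1/12)*(64 - 512 + 12*(12 - 8 + 64 - 192 + 2*12*64)))*(-600) = ((½)*(1/12)*(64 - 512 + 12*(12 - 8 + 64 - 192 + 1536)))*(-600) = ((½)*(1/12)*(64 - 512 + 12*1412))*(-600) = ((½)*(1/12)*(64 - 512 + 16944))*(-600) = ((½)*(1/12)*16496)*(-600) = (2062/3)*(-600) = -412400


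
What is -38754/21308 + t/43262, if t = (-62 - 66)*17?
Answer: -430735439/230456674 ≈ -1.8691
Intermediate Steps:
t = -2176 (t = -128*17 = -2176)
-38754/21308 + t/43262 = -38754/21308 - 2176/43262 = -38754*1/21308 - 2176*1/43262 = -19377/10654 - 1088/21631 = -430735439/230456674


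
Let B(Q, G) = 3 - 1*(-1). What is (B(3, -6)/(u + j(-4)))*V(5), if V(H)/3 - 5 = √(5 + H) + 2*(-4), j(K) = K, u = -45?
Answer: 36/49 - 12*√10/49 ≈ -0.039741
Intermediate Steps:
B(Q, G) = 4 (B(Q, G) = 3 + 1 = 4)
V(H) = -9 + 3*√(5 + H) (V(H) = 15 + 3*(√(5 + H) + 2*(-4)) = 15 + 3*(√(5 + H) - 8) = 15 + 3*(-8 + √(5 + H)) = 15 + (-24 + 3*√(5 + H)) = -9 + 3*√(5 + H))
(B(3, -6)/(u + j(-4)))*V(5) = (4/(-45 - 4))*(-9 + 3*√(5 + 5)) = (4/(-49))*(-9 + 3*√10) = (-1/49*4)*(-9 + 3*√10) = -4*(-9 + 3*√10)/49 = 36/49 - 12*√10/49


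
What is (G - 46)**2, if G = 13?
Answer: 1089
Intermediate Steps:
(G - 46)**2 = (13 - 46)**2 = (-33)**2 = 1089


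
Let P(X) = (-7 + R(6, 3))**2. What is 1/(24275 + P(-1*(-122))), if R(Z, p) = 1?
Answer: 1/24311 ≈ 4.1134e-5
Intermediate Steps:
P(X) = 36 (P(X) = (-7 + 1)**2 = (-6)**2 = 36)
1/(24275 + P(-1*(-122))) = 1/(24275 + 36) = 1/24311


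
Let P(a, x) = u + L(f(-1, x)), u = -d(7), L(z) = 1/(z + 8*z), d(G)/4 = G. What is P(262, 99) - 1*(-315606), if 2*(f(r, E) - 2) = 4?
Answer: 11360809/36 ≈ 3.1558e+5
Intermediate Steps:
f(r, E) = 4 (f(r, E) = 2 + (½)*4 = 2 + 2 = 4)
d(G) = 4*G
L(z) = 1/(9*z)
u = -28 (u = -4*7 = -1*28 = -28)
P(a, x) = -1007/36 (P(a, x) = -28 + (⅑)/4 = -28 + (⅑)*(¼) = -28 + 1/36 = -1007/36)
P(262, 99) - 1*(-315606) = -1007/36 - 1*(-315606) = -1007/36 + 315606 = 11360809/36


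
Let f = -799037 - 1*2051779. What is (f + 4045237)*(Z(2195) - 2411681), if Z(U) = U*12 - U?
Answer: -2851723136656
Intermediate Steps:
Z(U) = 11*U (Z(U) = 12*U - U = 11*U)
f = -2850816 (f = -799037 - 2051779 = -2850816)
(f + 4045237)*(Z(2195) - 2411681) = (-2850816 + 4045237)*(11*2195 - 2411681) = 1194421*(24145 - 2411681) = 1194421*(-2387536) = -2851723136656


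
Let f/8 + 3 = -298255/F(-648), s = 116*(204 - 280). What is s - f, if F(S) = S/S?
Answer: 2377248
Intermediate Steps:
F(S) = 1
s = -8816 (s = 116*(-76) = -8816)
f = -2386064 (f = -24 + 8*(-298255/1) = -24 + 8*(-298255*1) = -24 + 8*(-298255) = -24 - 2386040 = -2386064)
s - f = -8816 - 1*(-2386064) = -8816 + 2386064 = 2377248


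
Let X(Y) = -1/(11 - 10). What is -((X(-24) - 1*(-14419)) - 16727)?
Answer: 2309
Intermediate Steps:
X(Y) = -1 (X(Y) = -1/1 = -1*1 = -1)
-((X(-24) - 1*(-14419)) - 16727) = -((-1 - 1*(-14419)) - 16727) = -((-1 + 14419) - 16727) = -(14418 - 16727) = -1*(-2309) = 2309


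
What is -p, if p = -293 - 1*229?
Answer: 522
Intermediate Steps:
p = -522 (p = -293 - 229 = -522)
-p = -1*(-522) = 522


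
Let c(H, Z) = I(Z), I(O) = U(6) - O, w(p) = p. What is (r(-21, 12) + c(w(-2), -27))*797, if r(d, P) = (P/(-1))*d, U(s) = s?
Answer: 227145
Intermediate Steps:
r(d, P) = -P*d (r(d, P) = (P*(-1))*d = (-P)*d = -P*d)
I(O) = 6 - O
c(H, Z) = 6 - Z
(r(-21, 12) + c(w(-2), -27))*797 = (-1*12*(-21) + (6 - 1*(-27)))*797 = (252 + (6 + 27))*797 = (252 + 33)*797 = 285*797 = 227145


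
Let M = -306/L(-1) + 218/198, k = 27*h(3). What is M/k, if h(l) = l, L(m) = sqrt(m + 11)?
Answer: 109/8019 - 17*sqrt(10)/45 ≈ -1.1810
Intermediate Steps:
L(m) = sqrt(11 + m)
k = 81 (k = 27*3 = 81)
M = 109/99 - 153*sqrt(10)/5 (M = -306/sqrt(11 - 1) + 218/198 = -306*sqrt(10)/10 + 218*(1/198) = -153*sqrt(10)/5 + 109/99 = 109/99 - 153*sqrt(10)/5 ≈ -95.665)
M/k = (109/99 - 153*sqrt(10)/5)/81 = (109/99 - 153*sqrt(10)/5)*(1/81) = 109/8019 - 17*sqrt(10)/45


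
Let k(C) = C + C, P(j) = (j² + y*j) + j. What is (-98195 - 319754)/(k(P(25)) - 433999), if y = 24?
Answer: 417949/431499 ≈ 0.96860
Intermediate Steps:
P(j) = j² + 25*j (P(j) = (j² + 24*j) + j = j² + 25*j)
k(C) = 2*C
(-98195 - 319754)/(k(P(25)) - 433999) = (-98195 - 319754)/(2*(25*(25 + 25)) - 433999) = -417949/(2*(25*50) - 433999) = -417949/(2*1250 - 433999) = -417949/(2500 - 433999) = -417949/(-431499) = -417949*(-1/431499) = 417949/431499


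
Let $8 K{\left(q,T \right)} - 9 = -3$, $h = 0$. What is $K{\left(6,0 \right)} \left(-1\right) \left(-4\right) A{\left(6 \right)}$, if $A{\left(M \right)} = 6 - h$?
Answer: $18$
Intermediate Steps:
$K{\left(q,T \right)} = \frac{3}{4}$ ($K{\left(q,T \right)} = \frac{9}{8} + \frac{1}{8} \left(-3\right) = \frac{9}{8} - \frac{3}{8} = \frac{3}{4}$)
$A{\left(M \right)} = 6$ ($A{\left(M \right)} = 6 - 0 = 6 + 0 = 6$)
$K{\left(6,0 \right)} \left(-1\right) \left(-4\right) A{\left(6 \right)} = \frac{3}{4} \left(-1\right) \left(-4\right) 6 = \left(- \frac{3}{4}\right) \left(-4\right) 6 = 3 \cdot 6 = 18$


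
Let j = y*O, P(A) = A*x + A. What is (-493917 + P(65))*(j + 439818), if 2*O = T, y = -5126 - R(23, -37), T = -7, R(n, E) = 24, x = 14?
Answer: -225690044106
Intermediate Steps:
y = -5150 (y = -5126 - 1*24 = -5126 - 24 = -5150)
P(A) = 15*A (P(A) = A*14 + A = 14*A + A = 15*A)
O = -7/2 (O = (½)*(-7) = -7/2 ≈ -3.5000)
j = 18025 (j = -5150*(-7/2) = 18025)
(-493917 + P(65))*(j + 439818) = (-493917 + 15*65)*(18025 + 439818) = (-493917 + 975)*457843 = -492942*457843 = -225690044106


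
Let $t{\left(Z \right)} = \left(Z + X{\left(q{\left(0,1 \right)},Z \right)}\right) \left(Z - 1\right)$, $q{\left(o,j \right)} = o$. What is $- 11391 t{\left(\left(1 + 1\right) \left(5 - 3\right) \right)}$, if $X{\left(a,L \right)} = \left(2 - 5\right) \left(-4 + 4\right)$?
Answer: $-136692$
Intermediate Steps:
$X{\left(a,L \right)} = 0$ ($X{\left(a,L \right)} = \left(-3\right) 0 = 0$)
$t{\left(Z \right)} = Z \left(-1 + Z\right)$ ($t{\left(Z \right)} = \left(Z + 0\right) \left(Z - 1\right) = Z \left(-1 + Z\right)$)
$- 11391 t{\left(\left(1 + 1\right) \left(5 - 3\right) \right)} = - 11391 \left(1 + 1\right) \left(5 - 3\right) \left(-1 + \left(1 + 1\right) \left(5 - 3\right)\right) = - 11391 \cdot 2 \cdot 2 \left(-1 + 2 \cdot 2\right) = - 11391 \cdot 4 \left(-1 + 4\right) = - 11391 \cdot 4 \cdot 3 = \left(-11391\right) 12 = -136692$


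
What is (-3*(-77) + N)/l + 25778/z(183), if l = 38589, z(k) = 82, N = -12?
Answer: 165794200/527383 ≈ 314.37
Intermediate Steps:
(-3*(-77) + N)/l + 25778/z(183) = (-3*(-77) - 12)/38589 + 25778/82 = (231 - 12)*(1/38589) + 25778*(1/82) = 219*(1/38589) + 12889/41 = 73/12863 + 12889/41 = 165794200/527383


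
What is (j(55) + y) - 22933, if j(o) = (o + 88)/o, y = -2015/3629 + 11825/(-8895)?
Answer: -740253116482/32279955 ≈ -22932.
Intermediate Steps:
y = -12167270/6455991 (y = -2015*1/3629 + 11825*(-1/8895) = -2015/3629 - 2365/1779 = -12167270/6455991 ≈ -1.8846)
j(o) = (88 + o)/o
(j(55) + y) - 22933 = ((88 + 55)/55 - 12167270/6455991) - 22933 = ((1/55)*143 - 12167270/6455991) - 22933 = (13/5 - 12167270/6455991) - 22933 = 23091533/32279955 - 22933 = -740253116482/32279955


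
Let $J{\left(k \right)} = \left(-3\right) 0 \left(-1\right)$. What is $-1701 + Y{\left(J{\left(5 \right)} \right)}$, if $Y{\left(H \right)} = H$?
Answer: $-1701$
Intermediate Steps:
$J{\left(k \right)} = 0$ ($J{\left(k \right)} = 0 \left(-1\right) = 0$)
$-1701 + Y{\left(J{\left(5 \right)} \right)} = -1701 + 0 = -1701$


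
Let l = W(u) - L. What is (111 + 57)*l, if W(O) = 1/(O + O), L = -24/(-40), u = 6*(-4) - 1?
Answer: -2604/25 ≈ -104.16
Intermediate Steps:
u = -25 (u = -24 - 1 = -25)
L = ⅗ (L = -24*(-1/40) = ⅗ ≈ 0.60000)
W(O) = 1/(2*O)
l = -31/50 (l = (½)/(-25) - 1*⅗ = (½)*(-1/25) - ⅗ = -1/50 - ⅗ = -31/50 ≈ -0.62000)
(111 + 57)*l = (111 + 57)*(-31/50) = 168*(-31/50) = -2604/25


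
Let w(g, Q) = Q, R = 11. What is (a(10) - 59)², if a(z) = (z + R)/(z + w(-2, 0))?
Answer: 323761/100 ≈ 3237.6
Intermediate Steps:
a(z) = (11 + z)/z (a(z) = (z + 11)/(z + 0) = (11 + z)/z)
(a(10) - 59)² = ((11 + 10)/10 - 59)² = ((⅒)*21 - 59)² = (21/10 - 59)² = (-569/10)² = 323761/100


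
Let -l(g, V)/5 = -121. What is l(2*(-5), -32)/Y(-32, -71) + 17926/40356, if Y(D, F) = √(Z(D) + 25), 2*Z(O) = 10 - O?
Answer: 8963/20178 + 605*√46/46 ≈ 89.647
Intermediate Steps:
Z(O) = 5 - O/2 (Z(O) = (10 - O)/2 = 5 - O/2)
l(g, V) = 605 (l(g, V) = -5*(-121) = 605)
Y(D, F) = √(30 - D/2) (Y(D, F) = √((5 - D/2) + 25) = √(30 - D/2))
l(2*(-5), -32)/Y(-32, -71) + 17926/40356 = 605/((√(120 - 2*(-32))/2)) + 17926/40356 = 605/((√(120 + 64)/2)) + 17926*(1/40356) = 605/((√184/2)) + 8963/20178 = 605/(((2*√46)/2)) + 8963/20178 = 605/(√46) + 8963/20178 = 605*(√46/46) + 8963/20178 = 605*√46/46 + 8963/20178 = 8963/20178 + 605*√46/46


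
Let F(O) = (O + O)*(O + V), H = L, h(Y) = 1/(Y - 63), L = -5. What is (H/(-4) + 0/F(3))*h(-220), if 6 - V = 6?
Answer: -5/1132 ≈ -0.0044170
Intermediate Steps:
V = 0 (V = 6 - 1*6 = 6 - 6 = 0)
h(Y) = 1/(-63 + Y)
H = -5
F(O) = 2*O**2 (F(O) = (O + O)*(O + 0) = (2*O)*O = 2*O**2)
(H/(-4) + 0/F(3))*h(-220) = (-5/(-4) + 0/((2*3**2)))/(-63 - 220) = (-5*(-1/4) + 0/((2*9)))/(-283) = (5/4 + 0/18)*(-1/283) = (5/4 + 0*(1/18))*(-1/283) = (5/4 + 0)*(-1/283) = (5/4)*(-1/283) = -5/1132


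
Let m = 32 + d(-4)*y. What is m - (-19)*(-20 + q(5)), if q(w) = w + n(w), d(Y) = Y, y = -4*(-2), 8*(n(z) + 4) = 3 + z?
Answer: -342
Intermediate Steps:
n(z) = -29/8 + z/8 (n(z) = -4 + (3 + z)/8 = -4 + (3/8 + z/8) = -29/8 + z/8)
y = 8
q(w) = -29/8 + 9*w/8 (q(w) = w + (-29/8 + w/8) = -29/8 + 9*w/8)
m = 0 (m = 32 - 4*8 = 32 - 32 = 0)
m - (-19)*(-20 + q(5)) = 0 - (-19)*(-20 + (-29/8 + (9/8)*5)) = 0 - (-19)*(-20 + (-29/8 + 45/8)) = 0 - (-19)*(-20 + 2) = 0 - (-19)*(-18) = 0 - 1*342 = 0 - 342 = -342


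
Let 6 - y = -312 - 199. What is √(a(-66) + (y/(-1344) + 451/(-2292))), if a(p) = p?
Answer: I*√7617211217/10696 ≈ 8.1597*I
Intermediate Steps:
y = 517 (y = 6 - (-312 - 199) = 6 - 1*(-511) = 6 + 511 = 517)
√(a(-66) + (y/(-1344) + 451/(-2292))) = √(-66 + (517/(-1344) + 451/(-2292))) = √(-66 + (517*(-1/1344) + 451*(-1/2292))) = √(-66 + (-517/1344 - 451/2292)) = √(-66 - 49753/85568) = √(-5697241/85568) = I*√7617211217/10696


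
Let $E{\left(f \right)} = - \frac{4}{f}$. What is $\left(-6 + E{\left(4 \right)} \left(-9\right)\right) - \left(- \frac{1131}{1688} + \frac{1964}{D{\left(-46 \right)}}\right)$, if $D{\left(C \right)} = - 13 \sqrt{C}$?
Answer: $\frac{6195}{1688} - \frac{982 i \sqrt{46}}{299} \approx 3.67 - 22.275 i$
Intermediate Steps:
$\left(-6 + E{\left(4 \right)} \left(-9\right)\right) - \left(- \frac{1131}{1688} + \frac{1964}{D{\left(-46 \right)}}\right) = \left(-6 + - \frac{4}{4} \left(-9\right)\right) - \left(- \frac{1131}{1688} + 1964 \frac{i \sqrt{46}}{598}\right) = \left(-6 + \left(-4\right) \frac{1}{4} \left(-9\right)\right) - \left(- \frac{1131}{1688} + \frac{1964}{\left(-13\right) i \sqrt{46}}\right) = \left(-6 - -9\right) + \left(\frac{1131}{1688} - \frac{1964}{\left(-13\right) i \sqrt{46}}\right) = \left(-6 + 9\right) + \left(\frac{1131}{1688} - 1964 \frac{i \sqrt{46}}{598}\right) = 3 + \left(\frac{1131}{1688} - \frac{982 i \sqrt{46}}{299}\right) = \frac{6195}{1688} - \frac{982 i \sqrt{46}}{299}$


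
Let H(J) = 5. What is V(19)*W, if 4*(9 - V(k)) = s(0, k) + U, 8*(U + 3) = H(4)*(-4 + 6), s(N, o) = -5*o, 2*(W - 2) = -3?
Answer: 531/32 ≈ 16.594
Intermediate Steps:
W = ½ (W = 2 + (½)*(-3) = 2 - 3/2 = ½ ≈ 0.50000)
U = -7/4 (U = -3 + (5*(-4 + 6))/8 = -3 + (5*2)/8 = -3 + (⅛)*10 = -3 + 5/4 = -7/4 ≈ -1.7500)
V(k) = 151/16 + 5*k/4 (V(k) = 9 - (-5*k - 7/4)/4 = 9 - (-7/4 - 5*k)/4 = 9 + (7/16 + 5*k/4) = 151/16 + 5*k/4)
V(19)*W = (151/16 + (5/4)*19)*(½) = (151/16 + 95/4)*(½) = (531/16)*(½) = 531/32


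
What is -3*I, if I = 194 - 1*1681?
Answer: 4461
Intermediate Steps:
I = -1487 (I = 194 - 1681 = -1487)
-3*I = -3*(-1487) = 4461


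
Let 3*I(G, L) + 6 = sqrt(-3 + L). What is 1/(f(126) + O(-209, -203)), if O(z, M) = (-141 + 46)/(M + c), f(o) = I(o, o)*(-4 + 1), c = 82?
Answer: -99341/1126802 - 14641*sqrt(123)/1126802 ≈ -0.23227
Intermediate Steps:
I(G, L) = -2 + sqrt(-3 + L)/3
f(o) = 6 - sqrt(-3 + o) (f(o) = (-2 + sqrt(-3 + o)/3)*(-4 + 1) = (-2 + sqrt(-3 + o)/3)*(-3) = 6 - sqrt(-3 + o))
O(z, M) = -95/(82 + M) (O(z, M) = (-141 + 46)/(M + 82) = -95/(82 + M))
1/(f(126) + O(-209, -203)) = 1/((6 - sqrt(-3 + 126)) - 95/(82 - 203)) = 1/((6 - sqrt(123)) - 95/(-121)) = 1/((6 - sqrt(123)) - 95*(-1/121)) = 1/((6 - sqrt(123)) + 95/121) = 1/(821/121 - sqrt(123))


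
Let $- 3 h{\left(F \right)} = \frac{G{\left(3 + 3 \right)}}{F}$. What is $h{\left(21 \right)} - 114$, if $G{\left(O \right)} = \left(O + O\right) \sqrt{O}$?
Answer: $-114 - \frac{4 \sqrt{6}}{21} \approx -114.47$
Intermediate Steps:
$G{\left(O \right)} = 2 O^{\frac{3}{2}}$ ($G{\left(O \right)} = 2 O \sqrt{O} = 2 O^{\frac{3}{2}}$)
$h{\left(F \right)} = - \frac{4 \sqrt{6}}{F}$ ($h{\left(F \right)} = - \frac{2 \left(3 + 3\right)^{\frac{3}{2}} \frac{1}{F}}{3} = - \frac{2 \cdot 6^{\frac{3}{2}} \frac{1}{F}}{3} = - \frac{2 \cdot 6 \sqrt{6} \frac{1}{F}}{3} = - \frac{12 \sqrt{6} \frac{1}{F}}{3} = - \frac{4 \sqrt{6}}{F}$)
$h{\left(21 \right)} - 114 = - \frac{4 \sqrt{6}}{21} - 114 = -114 - \frac{4 \sqrt{6}}{21}$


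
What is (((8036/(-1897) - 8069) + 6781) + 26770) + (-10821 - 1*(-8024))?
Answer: 6146487/271 ≈ 22681.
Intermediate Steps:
(((8036/(-1897) - 8069) + 6781) + 26770) + (-10821 - 1*(-8024)) = (((8036*(-1/1897) - 8069) + 6781) + 26770) + (-10821 + 8024) = (((-1148/271 - 8069) + 6781) + 26770) - 2797 = ((-2187847/271 + 6781) + 26770) - 2797 = (-350196/271 + 26770) - 2797 = 6904474/271 - 2797 = 6146487/271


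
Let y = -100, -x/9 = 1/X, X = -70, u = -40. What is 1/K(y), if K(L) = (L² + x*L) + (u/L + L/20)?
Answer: 35/349389 ≈ 0.00010017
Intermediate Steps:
x = 9/70 (x = -9/(-70) = -9*(-1/70) = 9/70 ≈ 0.12857)
K(L) = L² - 40/L + 5*L/28 (K(L) = (L² + 9*L/70) + (-40/L + L/20) = L² - 40/L + 5*L/28)
1/K(y) = 1/((-100)² - 40/(-100) + (5/28)*(-100)) = 1/(10000 - 40*(-1/100) - 125/7) = 1/(10000 + ⅖ - 125/7) = 1/(349389/35) = 35/349389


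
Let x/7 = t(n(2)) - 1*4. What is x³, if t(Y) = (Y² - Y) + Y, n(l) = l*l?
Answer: 592704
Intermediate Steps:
n(l) = l²
t(Y) = Y²
x = 84 (x = 7*((2²)² - 1*4) = 7*(4² - 4) = 7*(16 - 4) = 7*12 = 84)
x³ = 84³ = 592704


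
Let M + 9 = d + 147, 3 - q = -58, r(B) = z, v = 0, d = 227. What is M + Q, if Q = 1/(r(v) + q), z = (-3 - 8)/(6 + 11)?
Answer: 374507/1026 ≈ 365.02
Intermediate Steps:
z = -11/17 ≈ -0.64706
r(B) = -11/17
q = 61 (q = 3 - 1*(-58) = 3 + 58 = 61)
Q = 17/1026 (Q = 1/(-11/17 + 61) = 1/(1026/17) = 17/1026 ≈ 0.016569)
M = 365 (M = -9 + (227 + 147) = -9 + 374 = 365)
M + Q = 365 + 17/1026 = 374507/1026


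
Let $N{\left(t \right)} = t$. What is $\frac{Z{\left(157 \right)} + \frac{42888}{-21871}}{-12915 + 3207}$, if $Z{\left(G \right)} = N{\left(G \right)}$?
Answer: $- \frac{3390859}{212323668} \approx -0.01597$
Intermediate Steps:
$Z{\left(G \right)} = G$
$\frac{Z{\left(157 \right)} + \frac{42888}{-21871}}{-12915 + 3207} = \frac{157 + \frac{42888}{-21871}}{-12915 + 3207} = \frac{157 + 42888 \left(- \frac{1}{21871}\right)}{-9708} = \left(157 - \frac{42888}{21871}\right) \left(- \frac{1}{9708}\right) = \frac{3390859}{21871} \left(- \frac{1}{9708}\right) = - \frac{3390859}{212323668}$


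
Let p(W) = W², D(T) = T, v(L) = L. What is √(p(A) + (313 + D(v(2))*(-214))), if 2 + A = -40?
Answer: √1649 ≈ 40.608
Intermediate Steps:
A = -42 (A = -2 - 40 = -42)
√(p(A) + (313 + D(v(2))*(-214))) = √((-42)² + (313 + 2*(-214))) = √(1764 + (313 - 428)) = √(1764 - 115) = √1649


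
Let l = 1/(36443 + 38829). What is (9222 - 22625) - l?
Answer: -1008870617/75272 ≈ -13403.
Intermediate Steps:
l = 1/75272 ≈ 1.3285e-5
(9222 - 22625) - l = (9222 - 22625) - 1*1/75272 = -13403 - 1/75272 = -1008870617/75272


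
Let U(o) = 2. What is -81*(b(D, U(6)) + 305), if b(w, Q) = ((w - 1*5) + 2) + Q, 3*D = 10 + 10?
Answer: -25164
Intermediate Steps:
D = 20/3 (D = (10 + 10)/3 = (1/3)*20 = 20/3 ≈ 6.6667)
b(w, Q) = -3 + Q + w (b(w, Q) = ((w - 5) + 2) + Q = ((-5 + w) + 2) + Q = (-3 + w) + Q = -3 + Q + w)
-81*(b(D, U(6)) + 305) = -81*((-3 + 2 + 20/3) + 305) = -81*(17/3 + 305) = -81*932/3 = -25164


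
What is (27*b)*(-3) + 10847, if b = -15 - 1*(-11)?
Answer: 11171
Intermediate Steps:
b = -4 (b = -15 + 11 = -4)
(27*b)*(-3) + 10847 = (27*(-4))*(-3) + 10847 = -108*(-3) + 10847 = 324 + 10847 = 11171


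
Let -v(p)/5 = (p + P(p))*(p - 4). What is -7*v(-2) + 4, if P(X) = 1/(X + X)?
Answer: 953/2 ≈ 476.50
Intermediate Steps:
P(X) = 1/(2*X)
v(p) = -5*(-4 + p)*(p + 1/(2*p)) (v(p) = -5*(p + 1/(2*p))*(p - 4) = -5*(p + 1/(2*p))*(-4 + p) = -5*(-4 + p)*(p + 1/(2*p)))
-7*v(-2) + 4 = -7*(-5/2 - 5*(-2)² + 10/(-2) + 20*(-2)) + 4 = -7*(-5/2 - 5*4 + 10*(-½) - 40) + 4 = -7*(-5/2 - 20 - 5 - 40) + 4 = -7*(-135/2) + 4 = 945/2 + 4 = 953/2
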